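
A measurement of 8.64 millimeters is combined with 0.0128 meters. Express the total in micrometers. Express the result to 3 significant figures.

8.64 mm = 8640.00 μm and 0.0128 m = 12800.0 μm.
8640.00 + 12800.0 ≈ 21400 μm.

21400 micrometers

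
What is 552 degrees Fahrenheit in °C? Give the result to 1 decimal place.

°C = (°F − 32) × 5/9.
Applying the formula gives 288.9 °C.

288.9 °C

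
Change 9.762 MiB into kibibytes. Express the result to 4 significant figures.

9996 KiB

1 MiB = 1024.00 KiB.
9.762 × 1024.00 ≈ 9996 KiB.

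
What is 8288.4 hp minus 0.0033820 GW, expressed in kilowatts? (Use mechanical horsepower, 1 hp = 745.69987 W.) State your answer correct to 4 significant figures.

8288.4 hp = 6180.66 kW and 0.0033820 GW = 3382.00 kW.
6180.66 − 3382.00 ≈ 2799 kW.

2799 kW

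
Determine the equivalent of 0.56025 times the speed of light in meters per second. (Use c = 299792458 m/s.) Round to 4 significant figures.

1 speed of light = 2.99792e+8 m/s.
0.56025 × 2.99792e+8 ≈ 1.680e+8 m/s.

1.680e+8 meters per second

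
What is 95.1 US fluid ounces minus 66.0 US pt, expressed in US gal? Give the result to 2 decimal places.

-7.51 US gal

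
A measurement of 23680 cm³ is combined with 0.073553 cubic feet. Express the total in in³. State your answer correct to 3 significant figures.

1570 cubic inches

23680 cm³ = 1445.04 in³ and 0.073553 ft³ = 127.100 in³.
1445.04 + 127.100 ≈ 1570 in³.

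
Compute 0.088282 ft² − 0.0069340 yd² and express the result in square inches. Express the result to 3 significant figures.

3.73 square inches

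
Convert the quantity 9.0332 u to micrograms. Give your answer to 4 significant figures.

1.500 × 10^-17 μg

1 u = 1.66054 × 10^-18 micrograms.
Then 9.0332 × 1.66054 × 10^-18 ≈ 1.500 × 10^-17 μg.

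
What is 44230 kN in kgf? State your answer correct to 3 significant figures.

4.51 × 10^6 kgf

1 kN = 101.972 kgf.
44230 × 101.972 ≈ 4.51 × 10^6 kgf.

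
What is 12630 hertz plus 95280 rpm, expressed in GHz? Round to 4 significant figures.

1.422 × 10^-5 gigahertz

12630 Hz = 1.26300 × 10^-5 GHz and 95280 rpm = 1.58800 × 10^-6 GHz.
1.26300 × 10^-5 + 1.58800 × 10^-6 ≈ 1.422 × 10^-5 GHz.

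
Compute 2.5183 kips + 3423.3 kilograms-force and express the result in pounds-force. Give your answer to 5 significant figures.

10065 pounds-force

2.5183 kip = 2518.30 lbf and 3423.3 kgf = 7547.08 lbf.
2518.30 + 7547.08 ≈ 10065 lbf.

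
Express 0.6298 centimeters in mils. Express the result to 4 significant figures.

248.0 mil

1 centimeter = 393.701 mil.
Thus 0.6298 × 393.701 ≈ 248.0 mil.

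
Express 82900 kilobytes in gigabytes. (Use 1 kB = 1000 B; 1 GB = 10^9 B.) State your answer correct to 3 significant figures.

0.0829 GB

1 kilobyte = 1.00000e-6 GB.
So 82900 × 1.00000e-6 ≈ 0.0829 GB.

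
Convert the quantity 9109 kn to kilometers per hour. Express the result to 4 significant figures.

16870 km/h

1 kn = 1.85200 km/h.
9109 × 1.85200 ≈ 16870 km/h.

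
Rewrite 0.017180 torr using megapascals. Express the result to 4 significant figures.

2.290e-6 MPa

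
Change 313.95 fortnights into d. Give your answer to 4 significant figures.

4395 d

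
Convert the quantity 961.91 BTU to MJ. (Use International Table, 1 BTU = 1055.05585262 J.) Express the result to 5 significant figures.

1.0149 MJ

1 BTU = 0.00105506 MJ.
961.91 × 0.00105506 ≈ 1.0149 MJ.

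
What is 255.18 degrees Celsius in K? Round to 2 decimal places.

528.33 K

K = °C + 273.15.
Applying the formula gives 528.33 K.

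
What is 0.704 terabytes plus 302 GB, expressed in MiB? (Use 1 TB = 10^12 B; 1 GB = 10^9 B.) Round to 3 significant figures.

959000 mebibytes

0.704 TB = 671387 MiB and 302 GB = 288010 MiB.
671387 + 288010 ≈ 959000 MiB.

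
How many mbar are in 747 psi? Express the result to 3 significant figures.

1 pound per square inch = 68.9476 millibar.
So 747 × 68.9476 ≈ 51500 mbar.

51500 millibar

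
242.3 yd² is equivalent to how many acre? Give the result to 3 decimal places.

0.050 acres

1 square yard = 0.000206612 acres.
So 242.3 × 0.000206612 ≈ 0.050 acre.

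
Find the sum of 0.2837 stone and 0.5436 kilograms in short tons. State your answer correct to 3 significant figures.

0.2837 st = 0.00198590 short ton and 0.5436 kg = 0.000599216 short ton.
0.00198590 + 0.000599216 ≈ 0.00259 short ton.

0.00259 short ton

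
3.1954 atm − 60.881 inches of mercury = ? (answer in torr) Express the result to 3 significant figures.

3.1954 atm = 2428.50 torr and 60.881 inHg = 1546.38 torr.
2428.50 − 1546.38 ≈ 882 torr.

882 torr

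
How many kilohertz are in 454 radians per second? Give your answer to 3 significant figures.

1 radian per second = 0.000159155 kilohertz.
454 × 0.000159155 ≈ 0.0723 kHz.

0.0723 kHz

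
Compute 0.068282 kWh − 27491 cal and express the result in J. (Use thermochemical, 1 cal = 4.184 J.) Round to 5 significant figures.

130790 joules

0.068282 kWh = 245815 J and 27491 cal = 115022 J.
245815 − 115022 ≈ 130790 J.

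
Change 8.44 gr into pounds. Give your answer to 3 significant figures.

0.00121 lb

1 gr = 0.000142857 lb.
Thus 8.44 × 0.000142857 ≈ 0.00121 lb.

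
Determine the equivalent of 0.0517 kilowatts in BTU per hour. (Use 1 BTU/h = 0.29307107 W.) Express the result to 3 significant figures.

176 BTU per hour

1 kilowatt = 3412.14 BTU/h.
Then 0.0517 × 3412.14 ≈ 176 BTU/h.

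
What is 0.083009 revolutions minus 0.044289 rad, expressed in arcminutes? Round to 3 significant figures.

0.083009 rev = 1792.99 arcmin and 0.044289 rad = 152.254 arcmin.
1792.99 − 152.254 ≈ 1640 arcmin.

1640 arcmin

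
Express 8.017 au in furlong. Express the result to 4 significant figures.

5.962e+9 furlongs

1 astronomical unit = 7.43646e+8 furlong.
So 8.017 × 7.43646e+8 ≈ 5.962e+9 furlong.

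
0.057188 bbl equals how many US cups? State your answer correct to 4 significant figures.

38.43 US cup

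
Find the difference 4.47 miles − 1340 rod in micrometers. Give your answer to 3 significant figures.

4.55 × 10^8 μm

4.47 mi = 7.19377 × 10^9 μm and 1340 rod = 6.73913 × 10^9 μm.
7.19377 × 10^9 − 6.73913 × 10^9 ≈ 4.55 × 10^8 μm.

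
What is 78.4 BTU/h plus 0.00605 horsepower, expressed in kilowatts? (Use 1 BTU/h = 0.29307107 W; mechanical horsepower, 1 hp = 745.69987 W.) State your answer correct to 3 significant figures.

0.0275 kilowatts

78.4 BTU/h = 0.0229768 kW and 0.00605 hp = 0.00451148 kW.
0.0229768 + 0.00451148 ≈ 0.0275 kW.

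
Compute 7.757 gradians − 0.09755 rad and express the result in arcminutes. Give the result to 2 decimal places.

83.53 arcmin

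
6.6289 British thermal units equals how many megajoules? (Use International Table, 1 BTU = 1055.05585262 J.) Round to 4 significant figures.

1 BTU = 0.00105506 MJ.
So 6.6289 × 0.00105506 ≈ 0.006994 MJ.

0.006994 MJ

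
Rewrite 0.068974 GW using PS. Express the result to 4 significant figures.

93780 metric horsepower

1 gigawatt = 1.35962 × 10^6 metric horsepower.
0.068974 × 1.35962 × 10^6 ≈ 93780 PS.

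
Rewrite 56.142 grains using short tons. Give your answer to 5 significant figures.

1 grain = 7.14286e-8 short ton.
Then 56.142 × 7.14286e-8 ≈ 4.0101e-6 short ton.

4.0101e-6 short ton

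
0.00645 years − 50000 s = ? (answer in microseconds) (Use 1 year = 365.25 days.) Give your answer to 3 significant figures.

0.00645 yr = 2.03547 × 10^11 μs and 50000 s = 5.00000 × 10^10 μs.
2.03547 × 10^11 − 5.00000 × 10^10 ≈ 1.54 × 10^11 μs.

1.54 × 10^11 μs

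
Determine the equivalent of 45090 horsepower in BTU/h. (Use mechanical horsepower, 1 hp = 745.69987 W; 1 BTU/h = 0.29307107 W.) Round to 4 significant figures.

1 hp = 2544.43 BTU/h.
Then 45090 × 2544.43 ≈ 1.147 × 10^8 BTU/h.

1.147 × 10^8 BTU/h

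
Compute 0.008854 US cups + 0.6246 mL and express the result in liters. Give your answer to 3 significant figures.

0.008854 US cup = 0.00209475 L and 0.6246 mL = 0.000624600 L.
0.00209475 + 0.000624600 ≈ 0.00272 L.

0.00272 L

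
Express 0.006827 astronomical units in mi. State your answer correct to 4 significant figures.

634600 miles

1 au = 9.29558 × 10^7 miles.
So 0.006827 × 9.29558 × 10^7 ≈ 634600 mi.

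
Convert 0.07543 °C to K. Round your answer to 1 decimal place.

273.2 kelvins

K = °C + 273.15.
Applying the formula gives 273.2 K.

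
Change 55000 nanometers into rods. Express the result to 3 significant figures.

1 nanometer = 1.98839e-10 rod.
So 55000 × 1.98839e-10 ≈ 1.09e-5 rod.

1.09e-5 rods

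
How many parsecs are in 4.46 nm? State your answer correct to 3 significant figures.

1 nm = 3.24078 × 10^-26 pc.
Thus 4.46 × 3.24078 × 10^-26 ≈ 1.45 × 10^-25 pc.

1.45 × 10^-25 pc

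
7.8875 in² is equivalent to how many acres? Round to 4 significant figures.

1.257e-6 acres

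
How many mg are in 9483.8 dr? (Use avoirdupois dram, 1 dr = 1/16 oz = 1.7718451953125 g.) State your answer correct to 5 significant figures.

1.6804 × 10^7 mg

1 dram = 1771.85 milligrams.
Thus 9483.8 × 1771.85 ≈ 1.6804 × 10^7 mg.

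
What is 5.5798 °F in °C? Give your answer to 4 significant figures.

°C = (°F − 32) × 5/9.
Applying the formula gives -14.68 °C.

-14.68 °C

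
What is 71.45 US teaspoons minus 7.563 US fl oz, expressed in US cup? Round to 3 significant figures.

0.543 US cups

71.45 US tsp = 1.48854 US cup and 7.563 US fl oz = 0.945375 US cup.
1.48854 − 0.945375 ≈ 0.543 US cup.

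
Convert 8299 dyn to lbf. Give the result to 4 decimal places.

1 dyn = 2.24809e-6 lbf.
So 8299 × 2.24809e-6 ≈ 0.0187 lbf.

0.0187 pounds-force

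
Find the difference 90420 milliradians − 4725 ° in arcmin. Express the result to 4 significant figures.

27340 arcmin

90420 mrad = 310841 arcmin and 4725 ° = 283500 arcmin.
310841 − 283500 ≈ 27340 arcmin.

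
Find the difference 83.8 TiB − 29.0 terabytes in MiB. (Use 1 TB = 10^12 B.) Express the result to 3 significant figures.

83.8 TiB = 8.78707e+7 MiB and 29.0 TB = 2.76566e+7 MiB.
8.78707e+7 − 2.76566e+7 ≈ 6.02e+7 MiB.

6.02e+7 MiB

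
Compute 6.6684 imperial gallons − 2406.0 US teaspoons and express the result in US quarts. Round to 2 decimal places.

19.50 US quarts

6.6684 imp gal = 32.03366 US qt and 2406.0 US tsp = 12.53125 US qt.
32.03366 − 12.53125 ≈ 19.50 US qt.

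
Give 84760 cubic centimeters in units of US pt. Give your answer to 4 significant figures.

179.1 US pt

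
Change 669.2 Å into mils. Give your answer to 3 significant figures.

1 Å = 3.93701 × 10^-6 mil.
Then 669.2 × 3.93701 × 10^-6 ≈ 0.00263 mil.

0.00263 mil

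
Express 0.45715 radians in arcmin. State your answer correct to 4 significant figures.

1 radian = 3437.75 arcmin.
So 0.45715 × 3437.75 ≈ 1572 arcmin.

1572 arcmin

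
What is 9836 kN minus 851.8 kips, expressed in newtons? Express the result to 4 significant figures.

9836 kN = 9.83600 × 10^6 N and 851.8 kip = 3.78900 × 10^6 N.
9.83600 × 10^6 − 3.78900 × 10^6 ≈ 6.047 × 10^6 N.

6.047 × 10^6 newtons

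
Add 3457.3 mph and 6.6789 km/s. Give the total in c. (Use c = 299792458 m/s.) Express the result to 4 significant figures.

2.743e-5 c

3457.3 mph = 5.15540e-6 c and 6.6789 km/s = 2.22784e-5 c.
5.15540e-6 + 2.22784e-5 ≈ 2.743e-5 c.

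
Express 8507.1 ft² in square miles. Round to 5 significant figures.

1 ft² = 3.58701e-8 square miles.
Thus 8507.1 × 3.58701e-8 ≈ 0.00030515 mi².

0.00030515 square miles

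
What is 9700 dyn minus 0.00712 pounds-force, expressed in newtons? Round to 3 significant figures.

9700 dyn = 0.0970000 N and 0.00712 lbf = 0.0316713 N.
0.0970000 − 0.0316713 ≈ 0.0653 N.

0.0653 N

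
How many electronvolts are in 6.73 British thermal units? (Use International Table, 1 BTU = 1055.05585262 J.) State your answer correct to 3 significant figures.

1 BTU = 6.58514e+21 eV.
Thus 6.73 × 6.58514e+21 ≈ 4.43e+22 eV.

4.43e+22 eV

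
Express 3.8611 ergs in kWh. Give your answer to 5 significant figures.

1 erg = 2.77778 × 10^-14 kWh.
Then 3.8611 × 2.77778 × 10^-14 ≈ 1.0725 × 10^-13 kWh.

1.0725 × 10^-13 kWh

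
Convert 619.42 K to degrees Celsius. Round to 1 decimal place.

346.3 °C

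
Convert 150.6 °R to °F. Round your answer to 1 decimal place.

°R = °F + 459.67.
Applying the formula gives -309.1 °F.

-309.1 degrees Fahrenheit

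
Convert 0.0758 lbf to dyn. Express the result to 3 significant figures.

33700 dyn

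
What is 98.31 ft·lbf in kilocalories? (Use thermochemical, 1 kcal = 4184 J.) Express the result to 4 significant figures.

1 ft·lbf = 0.000324048 kcal.
Thus 98.31 × 0.000324048 ≈ 0.03186 kcal.

0.03186 kilocalories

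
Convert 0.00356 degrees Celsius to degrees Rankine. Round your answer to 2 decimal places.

°R = (°C + 273.15) × 9/5.
Applying the formula gives 491.68 °R.

491.68 °R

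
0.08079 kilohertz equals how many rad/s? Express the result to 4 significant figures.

1 kHz = 6283.19 radians per second.
So 0.08079 × 6283.19 ≈ 507.6 rad/s.

507.6 rad/s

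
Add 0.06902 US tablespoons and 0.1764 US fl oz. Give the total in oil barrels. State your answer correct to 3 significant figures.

0.06902 US tbsp = 6.41927e-6 bbl and 0.1764 US fl oz = 3.28125e-5 bbl.
6.41927e-6 + 3.28125e-5 ≈ 3.92e-5 bbl.

3.92e-5 bbl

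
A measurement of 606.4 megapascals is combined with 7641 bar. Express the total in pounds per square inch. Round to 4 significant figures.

198800 psi

606.4 MPa = 87950.9 psi and 7641 bar = 110823 psi.
87950.9 + 110823 ≈ 198800 psi.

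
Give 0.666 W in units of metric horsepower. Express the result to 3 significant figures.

0.000906 PS

1 W = 0.00135962 metric horsepower.
0.666 × 0.00135962 ≈ 0.000906 PS.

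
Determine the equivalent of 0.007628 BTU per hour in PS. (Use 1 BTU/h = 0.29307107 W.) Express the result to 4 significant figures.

1 BTU/h = 0.000398466 PS.
Then 0.007628 × 0.000398466 ≈ 3.039 × 10^-6 PS.

3.039 × 10^-6 metric horsepower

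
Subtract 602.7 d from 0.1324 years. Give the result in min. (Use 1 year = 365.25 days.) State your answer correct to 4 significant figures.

-798300 minutes

0.1324 yr = 69637.1 min and 602.7 d = 867888 min.
69637.1 − 867888 ≈ -798300 min.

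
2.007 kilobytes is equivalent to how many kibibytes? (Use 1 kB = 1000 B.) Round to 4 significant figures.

1.960 KiB

1 kB = 0.9765625 kibibytes.
Then 2.007 × 0.9765625 ≈ 1.960 KiB.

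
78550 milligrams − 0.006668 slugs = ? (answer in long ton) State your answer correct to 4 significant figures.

78550 mg = 7.73094 × 10^-5 long ton and 0.006668 slug = 9.57752 × 10^-5 long ton.
7.73094 × 10^-5 − 9.57752 × 10^-5 ≈ -1.847 × 10^-5 long ton.

-1.847 × 10^-5 long tons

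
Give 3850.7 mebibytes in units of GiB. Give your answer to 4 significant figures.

1 mebibyte = 0.0009765625 GiB.
So 3850.7 × 0.0009765625 ≈ 3.760 GiB.

3.760 GiB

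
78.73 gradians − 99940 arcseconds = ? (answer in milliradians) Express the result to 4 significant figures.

78.73 grad = 1236.69 mrad and 99940 arcsec = 484.523 mrad.
1236.69 − 484.523 ≈ 752.2 mrad.

752.2 mrad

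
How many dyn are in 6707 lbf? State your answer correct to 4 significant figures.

1 lbf = 444822 dyn.
Then 6707 × 444822 ≈ 2.983 × 10^9 dyn.

2.983 × 10^9 dyn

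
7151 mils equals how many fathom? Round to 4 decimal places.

0.0993 fathom

1 mil = 1.38889 × 10^-5 fathoms.
So 7151 × 1.38889 × 10^-5 ≈ 0.0993 fathom.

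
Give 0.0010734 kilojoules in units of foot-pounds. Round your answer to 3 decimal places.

0.792 foot-pounds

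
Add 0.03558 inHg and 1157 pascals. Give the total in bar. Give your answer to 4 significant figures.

0.03558 inHg = 0.00120488 bar and 1157 Pa = 0.0115700 bar.
0.00120488 + 0.0115700 ≈ 0.01277 bar.

0.01277 bar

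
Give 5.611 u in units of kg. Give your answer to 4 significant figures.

9.317e-27 kg

1 u = 1.66054e-27 kg.
Then 5.611 × 1.66054e-27 ≈ 9.317e-27 kg.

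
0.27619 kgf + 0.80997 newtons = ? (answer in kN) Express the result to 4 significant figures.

0.27619 kgf = 0.00270850 kN and 0.80997 N = 0.000809970 kN.
0.00270850 + 0.000809970 ≈ 0.003518 kN.

0.003518 kilonewtons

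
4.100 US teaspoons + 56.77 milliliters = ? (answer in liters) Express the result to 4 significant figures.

0.07698 liters

4.100 US tsp = 0.0202086 L and 56.77 mL = 0.0567700 L.
0.0202086 + 0.0567700 ≈ 0.07698 L.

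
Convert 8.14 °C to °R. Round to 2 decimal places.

506.32 degrees Rankine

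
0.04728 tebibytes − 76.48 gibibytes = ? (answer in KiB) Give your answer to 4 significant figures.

-2.943e+7 KiB

0.04728 TiB = 5.07665e+7 KiB and 76.48 GiB = 8.01951e+7 KiB.
5.07665e+7 − 8.01951e+7 ≈ -2.943e+7 KiB.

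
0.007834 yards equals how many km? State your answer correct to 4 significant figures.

7.163 × 10^-6 kilometers

1 yd = 0.000914400 kilometers.
0.007834 × 0.000914400 ≈ 7.163 × 10^-6 km.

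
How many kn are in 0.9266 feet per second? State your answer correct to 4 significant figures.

0.5490 knots

1 ft/s = 0.592484 kn.
0.9266 × 0.592484 ≈ 0.5490 kn.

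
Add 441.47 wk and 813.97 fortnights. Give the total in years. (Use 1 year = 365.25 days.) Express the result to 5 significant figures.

441.47 wk = 8.46075 yr and 813.97 fortnight = 31.1994 yr.
8.46075 + 31.1994 ≈ 39.660 yr.

39.660 yr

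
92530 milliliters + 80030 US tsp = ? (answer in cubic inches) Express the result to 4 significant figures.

92530 mL = 5646.53 in³ and 80030 US tsp = 24071.5 in³.
5646.53 + 24071.5 ≈ 29720 in³.

29720 in³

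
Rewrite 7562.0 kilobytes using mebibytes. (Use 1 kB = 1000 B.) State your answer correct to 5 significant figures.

7.2117 mebibytes

1 kilobyte = 0.000953674 MiB.
Then 7562.0 × 0.000953674 ≈ 7.2117 MiB.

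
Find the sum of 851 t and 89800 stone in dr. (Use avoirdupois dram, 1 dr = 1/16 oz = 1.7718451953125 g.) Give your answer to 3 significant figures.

8.02 × 10^8 drams

851 t = 4.80290 × 10^8 dr and 89800 st = 3.21843 × 10^8 dr.
4.80290 × 10^8 + 3.21843 × 10^8 ≈ 8.02 × 10^8 dr.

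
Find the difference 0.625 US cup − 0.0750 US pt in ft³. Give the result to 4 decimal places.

0.0040 cubic feet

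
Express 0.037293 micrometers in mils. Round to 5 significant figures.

1 micrometer = 0.0393701 mils.
0.037293 × 0.0393701 ≈ 0.0014682 mil.

0.0014682 mil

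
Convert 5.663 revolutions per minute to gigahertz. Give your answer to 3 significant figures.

9.44 × 10^-11 gigahertz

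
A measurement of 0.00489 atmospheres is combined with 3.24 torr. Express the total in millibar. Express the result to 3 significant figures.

0.00489 atm = 4.95479 mbar and 3.24 torr = 4.31964 mbar.
4.95479 + 4.31964 ≈ 9.27 mbar.

9.27 mbar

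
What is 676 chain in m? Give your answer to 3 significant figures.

1 chain = 20.1168 meters.
So 676 × 20.1168 ≈ 13600 m.

13600 meters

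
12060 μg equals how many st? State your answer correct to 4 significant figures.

1 μg = 1.57473 × 10^-10 st.
So 12060 × 1.57473 × 10^-10 ≈ 1.899 × 10^-6 st.

1.899 × 10^-6 st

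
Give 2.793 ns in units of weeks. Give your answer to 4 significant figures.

4.618 × 10^-15 wk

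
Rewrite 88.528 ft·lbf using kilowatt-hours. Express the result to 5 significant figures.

1 ft·lbf = 3.76616e-7 kilowatt-hours.
Then 88.528 × 3.76616e-7 ≈ 3.3341e-5 kWh.

3.3341e-5 kWh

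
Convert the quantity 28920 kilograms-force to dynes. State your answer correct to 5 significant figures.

1 kgf = 980665 dynes.
Then 28920 × 980665 ≈ 2.8361e+10 dyn.

2.8361e+10 dyn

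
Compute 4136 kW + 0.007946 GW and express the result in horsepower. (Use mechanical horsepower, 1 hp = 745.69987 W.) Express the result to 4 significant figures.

16200 hp

4136 kW = 5546.47 hp and 0.007946 GW = 10655.8 hp.
5546.47 + 10655.8 ≈ 16200 hp.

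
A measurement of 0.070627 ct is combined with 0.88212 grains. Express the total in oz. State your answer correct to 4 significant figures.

0.002515 ounces

0.070627 ct = 0.000498259 oz and 0.88212 gr = 0.00201627 oz.
0.000498259 + 0.00201627 ≈ 0.002515 oz.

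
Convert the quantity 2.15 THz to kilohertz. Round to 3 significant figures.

2.15 × 10^9 kHz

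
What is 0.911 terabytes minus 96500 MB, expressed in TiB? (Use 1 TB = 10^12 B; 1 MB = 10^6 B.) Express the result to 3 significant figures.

0.911 TB = 0.828550 TiB and 96500 MB = 0.0877662 TiB.
0.828550 − 0.0877662 ≈ 0.741 TiB.

0.741 tebibytes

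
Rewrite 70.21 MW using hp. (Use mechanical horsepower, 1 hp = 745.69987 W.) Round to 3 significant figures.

94200 hp

1 megawatt = 1341.02 hp.
So 70.21 × 1341.02 ≈ 94200 hp.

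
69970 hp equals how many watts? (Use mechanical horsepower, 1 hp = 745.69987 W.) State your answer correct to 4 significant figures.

5.218e+7 watts

1 horsepower = 745.700 W.
Thus 69970 × 745.700 ≈ 5.218e+7 W.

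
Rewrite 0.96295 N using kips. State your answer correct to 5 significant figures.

1 newton = 0.000224809 kip.
So 0.96295 × 0.000224809 ≈ 0.00021648 kip.

0.00021648 kip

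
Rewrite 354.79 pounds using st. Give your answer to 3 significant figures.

1 pound = 0.0714286 stone.
So 354.79 × 0.0714286 ≈ 25.3 st.

25.3 st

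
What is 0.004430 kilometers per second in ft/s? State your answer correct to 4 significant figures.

1 kilometer per second = 3280.84 feet per second.
0.004430 × 3280.84 ≈ 14.53 ft/s.

14.53 feet per second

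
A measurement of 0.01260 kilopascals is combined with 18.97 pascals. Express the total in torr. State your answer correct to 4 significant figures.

0.2368 torr

0.01260 kPa = 0.0945078 torr and 18.97 Pa = 0.142287 torr.
0.0945078 + 0.142287 ≈ 0.2368 torr.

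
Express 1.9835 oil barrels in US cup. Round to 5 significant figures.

1332.9 US cups

1 oil barrel = 672.000 US cups.
Thus 1.9835 × 672.000 ≈ 1332.9 US cup.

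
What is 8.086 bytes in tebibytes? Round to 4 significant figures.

7.354e-12 TiB

1 B = 9.09495e-13 TiB.
8.086 × 9.09495e-13 ≈ 7.354e-12 TiB.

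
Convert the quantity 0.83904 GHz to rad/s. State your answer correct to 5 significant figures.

5.2718 × 10^9 radians per second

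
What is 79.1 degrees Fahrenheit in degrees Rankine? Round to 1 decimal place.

°R = °F + 459.67.
Applying the formula gives 538.8 °R.

538.8 degrees Rankine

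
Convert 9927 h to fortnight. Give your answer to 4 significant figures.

1 h = 0.00297619 fortnight.
Thus 9927 × 0.00297619 ≈ 29.54 fortnight.

29.54 fortnight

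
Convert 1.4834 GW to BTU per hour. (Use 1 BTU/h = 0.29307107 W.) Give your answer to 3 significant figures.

1 GW = 3.41214e+9 BTU/h.
Thus 1.4834 × 3.41214e+9 ≈ 5.06e+9 BTU/h.

5.06e+9 BTU/h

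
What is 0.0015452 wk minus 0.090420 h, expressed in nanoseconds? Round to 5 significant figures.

0.0015452 wk = 9.3453696 × 10^11 ns and 0.090420 h = 3.2551200 × 10^11 ns.
9.3453696 × 10^11 − 3.2551200 × 10^11 ≈ 6.0902 × 10^11 ns.

6.0902 × 10^11 ns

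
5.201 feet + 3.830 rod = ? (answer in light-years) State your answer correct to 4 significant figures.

5.201 ft = 1.67563 × 10^-16 ly and 3.830 rod = 2.03598 × 10^-15 ly.
1.67563 × 10^-16 + 2.03598 × 10^-15 ≈ 2.204 × 10^-15 ly.

2.204 × 10^-15 ly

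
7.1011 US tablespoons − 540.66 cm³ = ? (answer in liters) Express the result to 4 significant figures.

-0.4357 L

7.1011 US tbsp = 0.105002 L and 540.66 cm³ = 0.540660 L.
0.105002 − 0.540660 ≈ -0.4357 L.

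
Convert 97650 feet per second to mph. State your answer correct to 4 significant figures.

1 ft/s = 0.681818 miles per hour.
So 97650 × 0.681818 ≈ 66580 mph.

66580 mph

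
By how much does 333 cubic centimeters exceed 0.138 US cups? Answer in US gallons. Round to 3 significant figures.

333 cm³ = 0.0879693 US gal and 0.138 US cup = 0.00862500 US gal.
0.0879693 − 0.00862500 ≈ 0.0793 US gal.

0.0793 US gallons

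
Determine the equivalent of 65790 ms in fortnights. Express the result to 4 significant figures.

1 ms = 8.26720 × 10^-10 fortnights.
65790 × 8.26720 × 10^-10 ≈ 5.439 × 10^-5 fortnight.

5.439 × 10^-5 fortnights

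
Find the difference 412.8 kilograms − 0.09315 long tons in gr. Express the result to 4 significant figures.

4.910 × 10^6 grains

412.8 kg = 6.37048 × 10^6 gr and 0.09315 long ton = 1.46059 × 10^6 gr.
6.37048 × 10^6 − 1.46059 × 10^6 ≈ 4.910 × 10^6 gr.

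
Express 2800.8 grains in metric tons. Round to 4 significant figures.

0.0001815 metric tons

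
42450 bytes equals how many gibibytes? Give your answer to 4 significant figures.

1 B = 9.31323e-10 GiB.
Thus 42450 × 9.31323e-10 ≈ 3.953e-5 GiB.

3.953e-5 gibibytes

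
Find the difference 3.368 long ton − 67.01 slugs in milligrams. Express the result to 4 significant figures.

2.444 × 10^9 mg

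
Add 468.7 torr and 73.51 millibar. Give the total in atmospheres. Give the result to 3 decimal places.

0.689 atm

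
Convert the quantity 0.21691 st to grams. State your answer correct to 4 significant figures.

1 stone = 6350.29 grams.
Thus 0.21691 × 6350.29 ≈ 1377 g.

1377 grams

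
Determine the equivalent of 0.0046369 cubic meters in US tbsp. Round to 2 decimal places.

313.58 US tablespoons

1 cubic meter = 67628.0 US tablespoons.
Then 0.0046369 × 67628.0 ≈ 313.58 US tbsp.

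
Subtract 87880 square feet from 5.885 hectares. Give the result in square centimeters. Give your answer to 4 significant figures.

5.069e+8 square centimeters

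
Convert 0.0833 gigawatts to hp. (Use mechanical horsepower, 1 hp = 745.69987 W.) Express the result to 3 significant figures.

1 GW = 1.34102e+6 hp.
Then 0.0833 × 1.34102e+6 ≈ 112000 hp.

112000 horsepower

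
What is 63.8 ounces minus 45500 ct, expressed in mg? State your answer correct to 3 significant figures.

63.8 oz = 1.80870 × 10^6 mg and 45500 ct = 9.10000 × 10^6 mg.
1.80870 × 10^6 − 9.10000 × 10^6 ≈ -7.29 × 10^6 mg.

-7.29 × 10^6 milligrams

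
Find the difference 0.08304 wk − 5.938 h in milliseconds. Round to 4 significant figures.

2.885 × 10^7 ms

0.08304 wk = 5.02226 × 10^7 ms and 5.938 h = 2.13768 × 10^7 ms.
5.02226 × 10^7 − 2.13768 × 10^7 ≈ 2.885 × 10^7 ms.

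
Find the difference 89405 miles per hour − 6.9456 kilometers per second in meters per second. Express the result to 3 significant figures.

33000 m/s

89405 mph = 39967.6 m/s and 6.9456 km/s = 6945.60 m/s.
39967.6 − 6945.60 ≈ 33000 m/s.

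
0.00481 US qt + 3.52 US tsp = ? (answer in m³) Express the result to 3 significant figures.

2.19e-5 m³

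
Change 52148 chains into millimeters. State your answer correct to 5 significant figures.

1 chain = 20116.8 mm.
So 52148 × 20116.8 ≈ 1.0491 × 10^9 mm.

1.0491 × 10^9 millimeters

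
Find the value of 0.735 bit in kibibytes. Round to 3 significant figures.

1 bit = 0.000122070 kibibytes.
Then 0.735 × 0.000122070 ≈ 8.97e-5 KiB.

8.97e-5 KiB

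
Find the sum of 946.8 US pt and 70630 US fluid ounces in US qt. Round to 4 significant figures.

946.8 US pt = 473.400 US qt and 70630 US fl oz = 2207.19 US qt.
473.400 + 2207.19 ≈ 2681 US qt.

2681 US qt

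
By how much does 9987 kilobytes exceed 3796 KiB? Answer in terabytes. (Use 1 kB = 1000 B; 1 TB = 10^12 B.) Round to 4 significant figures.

9987 kB = 9.98700e-6 TB and 3796 KiB = 3.88710e-6 TB.
9.98700e-6 − 3.88710e-6 ≈ 6.100e-6 TB.

6.100e-6 TB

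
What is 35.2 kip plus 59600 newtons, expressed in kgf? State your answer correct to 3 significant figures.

35.2 kip = 15966.5 kgf and 59600 N = 6077.51 kgf.
15966.5 + 6077.51 ≈ 22000 kgf.

22000 kilograms-force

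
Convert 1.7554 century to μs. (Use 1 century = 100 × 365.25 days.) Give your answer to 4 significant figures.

5.540e+15 microseconds

1 century = 3.15576e+15 microseconds.
1.7554 × 3.15576e+15 ≈ 5.540e+15 μs.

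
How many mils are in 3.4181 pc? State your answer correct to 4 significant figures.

1 pc = 1.21483e+21 mils.
Then 3.4181 × 1.21483e+21 ≈ 4.152e+21 mil.

4.152e+21 mils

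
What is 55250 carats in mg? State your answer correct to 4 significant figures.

1.105e+7 mg

1 ct = 200.000 mg.
Then 55250 × 200.000 ≈ 1.105e+7 mg.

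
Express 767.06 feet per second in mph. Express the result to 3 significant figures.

523 mph

1 ft/s = 0.681818 mph.
Thus 767.06 × 0.681818 ≈ 523 mph.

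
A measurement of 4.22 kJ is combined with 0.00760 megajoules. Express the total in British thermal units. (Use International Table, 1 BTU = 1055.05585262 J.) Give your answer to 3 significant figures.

11.2 British thermal units

4.22 kJ = 3.99979 BTU and 0.00760 MJ = 7.20341 BTU.
3.99979 + 7.20341 ≈ 11.2 BTU.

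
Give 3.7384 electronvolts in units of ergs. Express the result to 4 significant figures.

5.990e-12 erg

1 eV = 1.60218e-12 ergs.
Then 3.7384 × 1.60218e-12 ≈ 5.990e-12 erg.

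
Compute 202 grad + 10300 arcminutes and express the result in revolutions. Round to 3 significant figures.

202 grad = 0.505000 rev and 10300 arcmin = 0.476852 rev.
0.505000 + 0.476852 ≈ 0.982 rev.

0.982 revolutions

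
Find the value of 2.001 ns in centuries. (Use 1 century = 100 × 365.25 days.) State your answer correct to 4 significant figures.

6.341e-19 century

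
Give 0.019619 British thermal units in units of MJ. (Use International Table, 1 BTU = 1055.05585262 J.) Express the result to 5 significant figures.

1 BTU = 0.00105506 megajoules.
Then 0.019619 × 0.00105506 ≈ 2.0699 × 10^-5 MJ.

2.0699 × 10^-5 MJ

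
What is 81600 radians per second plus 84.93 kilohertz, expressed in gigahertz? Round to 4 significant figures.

9.792 × 10^-5 GHz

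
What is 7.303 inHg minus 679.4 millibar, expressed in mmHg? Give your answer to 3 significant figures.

-324 mmHg

7.303 inHg = 185.496 mmHg and 679.4 mbar = 509.592 mmHg.
185.496 − 509.592 ≈ -324 mmHg.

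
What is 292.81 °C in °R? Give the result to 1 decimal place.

1018.7 degrees Rankine

°R = (°C + 273.15) × 9/5.
Applying the formula gives 1018.7 °R.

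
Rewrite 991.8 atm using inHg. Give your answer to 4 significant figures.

29680 inches of mercury

1 atm = 29.9213 inches of mercury.
Then 991.8 × 29.9213 ≈ 29680 inHg.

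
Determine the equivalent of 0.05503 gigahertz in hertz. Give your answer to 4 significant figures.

1 GHz = 1.00000e+9 Hz.
So 0.05503 × 1.00000e+9 ≈ 5.503e+7 Hz.

5.503e+7 Hz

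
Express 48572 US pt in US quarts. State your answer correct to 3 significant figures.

24300 US qt

1 US pint = 0.500000 US quarts.
Then 48572 × 0.500000 ≈ 24300 US qt.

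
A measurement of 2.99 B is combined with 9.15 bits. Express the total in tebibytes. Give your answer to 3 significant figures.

2.99 B = 2.71939 × 10^-12 TiB and 9.15 bit = 1.04023 × 10^-12 TiB.
2.71939 × 10^-12 + 1.04023 × 10^-12 ≈ 3.76 × 10^-12 TiB.

3.76 × 10^-12 tebibytes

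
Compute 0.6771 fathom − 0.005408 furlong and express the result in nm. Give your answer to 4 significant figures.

1.504e+8 nanometers

0.6771 fathom = 1.23828e+9 nm and 0.005408 furlong = 1.08792e+9 nm.
1.23828e+9 − 1.08792e+9 ≈ 1.504e+8 nm.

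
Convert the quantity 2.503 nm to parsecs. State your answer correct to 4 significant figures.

1 nanometer = 3.24078e-26 parsecs.
2.503 × 3.24078e-26 ≈ 8.112e-26 pc.

8.112e-26 parsecs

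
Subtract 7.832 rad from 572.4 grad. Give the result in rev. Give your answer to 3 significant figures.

572.4 grad = 1.431000 rev and 7.832 rad = 1.246502 rev.
1.431000 − 1.246502 ≈ 0.184 rev.

0.184 rev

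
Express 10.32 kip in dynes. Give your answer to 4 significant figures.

1 kip = 4.44822e+8 dyn.
Thus 10.32 × 4.44822e+8 ≈ 4.591e+9 dyn.

4.591e+9 dyn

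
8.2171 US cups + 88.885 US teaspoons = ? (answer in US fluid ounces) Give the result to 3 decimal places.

80.551 US fluid ounces

8.2171 US cup = 65.7368 US fl oz and 88.885 US tsp = 14.8142 US fl oz.
65.7368 + 14.8142 ≈ 80.551 US fl oz.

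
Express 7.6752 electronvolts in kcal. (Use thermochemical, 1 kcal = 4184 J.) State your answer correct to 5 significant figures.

1 electronvolt = 3.82929e-23 kcal.
Thus 7.6752 × 3.82929e-23 ≈ 2.9391e-22 kcal.

2.9391e-22 kilocalories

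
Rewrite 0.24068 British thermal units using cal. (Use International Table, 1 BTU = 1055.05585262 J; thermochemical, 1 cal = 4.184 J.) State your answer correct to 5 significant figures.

1 British thermal unit = 252.164 cal.
0.24068 × 252.164 ≈ 60.691 cal.

60.691 calories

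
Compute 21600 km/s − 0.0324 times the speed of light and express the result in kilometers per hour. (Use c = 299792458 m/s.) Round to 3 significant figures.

21600 km/s = 7.77600e+7 km/h and 0.0324 c = 3.49678e+7 km/h.
7.77600e+7 − 3.49678e+7 ≈ 4.28e+7 km/h.

4.28e+7 kilometers per hour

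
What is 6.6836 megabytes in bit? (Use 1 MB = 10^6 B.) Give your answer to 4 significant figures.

5.347 × 10^7 bit

1 megabyte = 8.00000 × 10^6 bits.
6.6836 × 8.00000 × 10^6 ≈ 5.347 × 10^7 bit.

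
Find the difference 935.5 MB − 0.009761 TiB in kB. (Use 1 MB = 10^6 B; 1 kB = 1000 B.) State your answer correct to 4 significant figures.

-9.797e+6 kB

935.5 MB = 935500 kB and 0.009761 TiB = 1.07323e+7 kB.
935500 − 1.07323e+7 ≈ -9.797e+6 kB.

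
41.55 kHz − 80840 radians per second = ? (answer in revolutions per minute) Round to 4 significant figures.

1.721e+6 rpm

41.55 kHz = 2.49300e+6 rpm and 80840 rad/s = 771965 rpm.
2.49300e+6 − 771965 ≈ 1.721e+6 rpm.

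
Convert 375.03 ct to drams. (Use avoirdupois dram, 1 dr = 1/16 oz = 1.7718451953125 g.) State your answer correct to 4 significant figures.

42.33 drams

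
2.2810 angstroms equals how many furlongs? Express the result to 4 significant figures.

1 angstrom = 4.97097 × 10^-13 furlongs.
Then 2.2810 × 4.97097 × 10^-13 ≈ 1.134 × 10^-12 furlong.

1.134 × 10^-12 furlongs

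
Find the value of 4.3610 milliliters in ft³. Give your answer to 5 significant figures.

0.00015401 ft³

1 mL = 3.53147 × 10^-5 cubic feet.
So 4.3610 × 3.53147 × 10^-5 ≈ 0.00015401 ft³.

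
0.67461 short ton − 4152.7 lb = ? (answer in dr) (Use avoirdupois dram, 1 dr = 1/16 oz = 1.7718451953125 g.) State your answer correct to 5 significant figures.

0.67461 short ton = 345400 dr and 4152.7 lb = 1.06309e+6 dr.
345400 − 1.06309e+6 ≈ -717690 dr.

-717690 dr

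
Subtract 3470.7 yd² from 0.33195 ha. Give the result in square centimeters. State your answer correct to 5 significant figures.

4.1755e+6 square centimeters

0.33195 ha = 3.31950e+7 cm² and 3470.7 yd² = 2.90195e+7 cm².
3.31950e+7 − 2.90195e+7 ≈ 4.1755e+6 cm².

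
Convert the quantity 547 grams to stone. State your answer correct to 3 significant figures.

0.0861 st

1 g = 0.000157473 stone.
Thus 547 × 0.000157473 ≈ 0.0861 st.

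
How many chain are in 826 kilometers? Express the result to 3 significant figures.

41100 chains

1 kilometer = 49.7097 chain.
So 826 × 49.7097 ≈ 41100 chain.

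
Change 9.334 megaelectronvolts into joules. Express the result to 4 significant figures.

1.495 × 10^-12 J

1 megaelectronvolt = 1.60218 × 10^-13 J.
So 9.334 × 1.60218 × 10^-13 ≈ 1.495 × 10^-12 J.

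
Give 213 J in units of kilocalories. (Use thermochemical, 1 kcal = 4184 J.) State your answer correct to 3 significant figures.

0.0509 kilocalories

1 joule = 0.000239006 kcal.
Then 213 × 0.000239006 ≈ 0.0509 kcal.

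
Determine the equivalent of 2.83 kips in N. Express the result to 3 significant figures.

12600 N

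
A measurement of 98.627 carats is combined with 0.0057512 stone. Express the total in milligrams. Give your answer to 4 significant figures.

56250 milligrams

98.627 ct = 19725.4 mg and 0.0057512 st = 36521.8 mg.
19725.4 + 36521.8 ≈ 56250 mg.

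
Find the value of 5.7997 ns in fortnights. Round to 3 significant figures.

1 ns = 8.26720 × 10^-16 fortnights.
5.7997 × 8.26720 × 10^-16 ≈ 4.79 × 10^-15 fortnight.

4.79 × 10^-15 fortnights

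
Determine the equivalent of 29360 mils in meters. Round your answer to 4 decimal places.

0.7457 meters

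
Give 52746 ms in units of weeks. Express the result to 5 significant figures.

8.7212 × 10^-5 weeks

1 ms = 1.65344 × 10^-9 wk.
Thus 52746 × 1.65344 × 10^-9 ≈ 8.7212 × 10^-5 wk.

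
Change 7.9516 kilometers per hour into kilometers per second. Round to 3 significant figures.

0.00221 km/s

1 km/h = 0.000277778 kilometers per second.
Thus 7.9516 × 0.000277778 ≈ 0.00221 km/s.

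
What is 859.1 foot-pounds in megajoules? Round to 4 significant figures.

1 ft·lbf = 1.35582 × 10^-6 megajoules.
Then 859.1 × 1.35582 × 10^-6 ≈ 0.001165 MJ.

0.001165 MJ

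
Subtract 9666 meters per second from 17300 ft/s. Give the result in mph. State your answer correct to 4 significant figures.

17300 ft/s = 11795.5 mph and 9666 m/s = 21622.2 mph.
11795.5 − 21622.2 ≈ -9827 mph.

-9827 mph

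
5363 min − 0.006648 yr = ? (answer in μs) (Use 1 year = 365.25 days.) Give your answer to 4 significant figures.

1.120e+11 microseconds

5363 min = 3.21780e+11 μs and 0.006648 yr = 2.09795e+11 μs.
3.21780e+11 − 2.09795e+11 ≈ 1.120e+11 μs.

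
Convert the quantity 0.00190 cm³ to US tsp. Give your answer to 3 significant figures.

1 cm³ = 0.202884 US teaspoons.
0.00190 × 0.202884 ≈ 0.000385 US tsp.

0.000385 US tsp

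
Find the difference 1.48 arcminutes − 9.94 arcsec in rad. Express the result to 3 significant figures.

0.000382 radians

1.48 arcmin = 0.000430515 rad and 9.94 arcsec = 4.81905e-5 rad.
0.000430515 − 4.81905e-5 ≈ 0.000382 rad.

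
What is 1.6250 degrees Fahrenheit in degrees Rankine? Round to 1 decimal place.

°R = °F + 459.67.
Applying the formula gives 461.3 °R.

461.3 °R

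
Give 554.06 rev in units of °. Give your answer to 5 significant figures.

199460 degrees

1 revolution = 360.000 °.
Thus 554.06 × 360.000 ≈ 199460 °.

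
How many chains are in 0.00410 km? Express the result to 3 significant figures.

1 km = 49.7097 chain.
0.00410 × 49.7097 ≈ 0.204 chain.

0.204 chain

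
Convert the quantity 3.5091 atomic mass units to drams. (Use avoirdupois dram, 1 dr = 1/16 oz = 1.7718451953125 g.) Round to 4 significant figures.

3.289e-24 drams

1 atomic mass unit = 9.37181e-25 drams.
So 3.5091 × 9.37181e-25 ≈ 3.289e-24 dr.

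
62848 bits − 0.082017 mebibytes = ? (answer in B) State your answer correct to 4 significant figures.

62848 bit = 7856.00 B and 0.082017 MiB = 86001.1 B.
7856.00 − 86001.1 ≈ -78150 B.

-78150 bytes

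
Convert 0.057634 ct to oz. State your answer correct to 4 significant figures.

0.0004066 ounces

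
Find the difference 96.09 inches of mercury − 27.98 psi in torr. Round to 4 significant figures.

993.7 torr

96.09 inHg = 2440.69 torr and 27.98 psi = 1446.98 torr.
2440.69 − 1446.98 ≈ 993.7 torr.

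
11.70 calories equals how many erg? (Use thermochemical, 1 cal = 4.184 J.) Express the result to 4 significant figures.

4.895 × 10^8 erg

1 cal = 4.18400 × 10^7 ergs.
So 11.70 × 4.18400 × 10^7 ≈ 4.895 × 10^8 erg.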